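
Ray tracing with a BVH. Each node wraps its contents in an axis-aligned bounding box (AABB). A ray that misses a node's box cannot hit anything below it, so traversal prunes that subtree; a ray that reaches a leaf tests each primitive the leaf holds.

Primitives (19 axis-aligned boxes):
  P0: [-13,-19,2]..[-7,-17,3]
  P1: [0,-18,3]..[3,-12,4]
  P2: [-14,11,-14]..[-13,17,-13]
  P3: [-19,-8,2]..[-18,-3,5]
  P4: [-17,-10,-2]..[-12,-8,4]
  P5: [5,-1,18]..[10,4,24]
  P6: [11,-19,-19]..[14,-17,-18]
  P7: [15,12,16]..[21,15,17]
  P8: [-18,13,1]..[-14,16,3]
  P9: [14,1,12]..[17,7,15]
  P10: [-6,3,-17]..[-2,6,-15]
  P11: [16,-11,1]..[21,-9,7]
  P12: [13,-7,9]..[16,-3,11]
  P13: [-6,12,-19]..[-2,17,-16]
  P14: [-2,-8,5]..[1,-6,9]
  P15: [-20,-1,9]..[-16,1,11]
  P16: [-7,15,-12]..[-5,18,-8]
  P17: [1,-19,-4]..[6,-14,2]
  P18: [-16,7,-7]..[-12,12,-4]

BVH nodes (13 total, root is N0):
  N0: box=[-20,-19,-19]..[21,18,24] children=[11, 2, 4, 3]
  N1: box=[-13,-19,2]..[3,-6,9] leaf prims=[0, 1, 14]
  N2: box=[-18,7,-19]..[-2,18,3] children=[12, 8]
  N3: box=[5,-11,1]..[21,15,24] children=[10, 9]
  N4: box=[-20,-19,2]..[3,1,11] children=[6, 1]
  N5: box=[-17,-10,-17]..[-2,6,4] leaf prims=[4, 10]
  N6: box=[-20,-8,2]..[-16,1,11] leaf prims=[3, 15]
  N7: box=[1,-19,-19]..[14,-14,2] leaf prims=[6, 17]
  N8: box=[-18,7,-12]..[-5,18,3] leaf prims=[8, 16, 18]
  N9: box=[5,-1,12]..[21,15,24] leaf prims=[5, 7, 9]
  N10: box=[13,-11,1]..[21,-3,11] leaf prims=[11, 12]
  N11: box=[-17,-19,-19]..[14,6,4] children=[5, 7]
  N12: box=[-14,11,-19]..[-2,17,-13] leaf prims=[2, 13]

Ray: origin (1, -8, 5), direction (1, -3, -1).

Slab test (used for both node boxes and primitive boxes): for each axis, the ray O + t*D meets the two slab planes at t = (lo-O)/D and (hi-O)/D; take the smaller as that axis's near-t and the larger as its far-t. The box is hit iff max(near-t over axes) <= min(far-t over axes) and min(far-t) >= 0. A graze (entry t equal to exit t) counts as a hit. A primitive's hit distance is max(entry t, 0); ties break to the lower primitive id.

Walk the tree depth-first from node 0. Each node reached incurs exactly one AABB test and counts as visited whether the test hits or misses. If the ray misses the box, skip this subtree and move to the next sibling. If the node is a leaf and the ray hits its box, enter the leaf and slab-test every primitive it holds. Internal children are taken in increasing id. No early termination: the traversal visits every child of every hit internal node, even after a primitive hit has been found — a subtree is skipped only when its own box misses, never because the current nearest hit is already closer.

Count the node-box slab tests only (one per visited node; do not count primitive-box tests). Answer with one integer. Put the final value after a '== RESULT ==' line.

Traverse from the root:
N0 x:[-21,20] y:[-26/3,11/3] z:[-19,24] -> hit [-26/3,11/3], descend [2, 3, 4, 11]
  N2 x:[-19,-3] y:[-26/3,-5] z:[2,24] -> miss, prune
  N3 x:[4,20] y:[-23/3,1] z:[-19,4] -> miss, prune
  N4 x:[-21,2] y:[-3,11/3] z:[-6,3] -> hit [-3,2], descend [1, 6]
    N1 x:[-14,2] y:[-2/3,11/3] z:[-4,3] -> hit [-2/3,2] leaf, test {P0(miss), P1@t=4/3, P14@t=0}
    N6 x:[-21,-17] y:[-3,0] z:[-6,3] -> miss, prune
  N11 x:[-18,13] y:[-14/3,11/3] z:[1,24] -> hit [1,11/3], descend [5, 7]
    N5 x:[-18,-3] y:[-14/3,2/3] z:[1,22] -> miss, prune
    N7 x:[0,13] y:[2,11/3] z:[3,24] -> hit [3,11/3] leaf, test {P6(miss), P17@t=3}

9 AABB tests over nodes [0, 2, 3, 4, 1, 6, 11, 5, 7]; 2 leaves entered; closest P14.

== RESULT ==
9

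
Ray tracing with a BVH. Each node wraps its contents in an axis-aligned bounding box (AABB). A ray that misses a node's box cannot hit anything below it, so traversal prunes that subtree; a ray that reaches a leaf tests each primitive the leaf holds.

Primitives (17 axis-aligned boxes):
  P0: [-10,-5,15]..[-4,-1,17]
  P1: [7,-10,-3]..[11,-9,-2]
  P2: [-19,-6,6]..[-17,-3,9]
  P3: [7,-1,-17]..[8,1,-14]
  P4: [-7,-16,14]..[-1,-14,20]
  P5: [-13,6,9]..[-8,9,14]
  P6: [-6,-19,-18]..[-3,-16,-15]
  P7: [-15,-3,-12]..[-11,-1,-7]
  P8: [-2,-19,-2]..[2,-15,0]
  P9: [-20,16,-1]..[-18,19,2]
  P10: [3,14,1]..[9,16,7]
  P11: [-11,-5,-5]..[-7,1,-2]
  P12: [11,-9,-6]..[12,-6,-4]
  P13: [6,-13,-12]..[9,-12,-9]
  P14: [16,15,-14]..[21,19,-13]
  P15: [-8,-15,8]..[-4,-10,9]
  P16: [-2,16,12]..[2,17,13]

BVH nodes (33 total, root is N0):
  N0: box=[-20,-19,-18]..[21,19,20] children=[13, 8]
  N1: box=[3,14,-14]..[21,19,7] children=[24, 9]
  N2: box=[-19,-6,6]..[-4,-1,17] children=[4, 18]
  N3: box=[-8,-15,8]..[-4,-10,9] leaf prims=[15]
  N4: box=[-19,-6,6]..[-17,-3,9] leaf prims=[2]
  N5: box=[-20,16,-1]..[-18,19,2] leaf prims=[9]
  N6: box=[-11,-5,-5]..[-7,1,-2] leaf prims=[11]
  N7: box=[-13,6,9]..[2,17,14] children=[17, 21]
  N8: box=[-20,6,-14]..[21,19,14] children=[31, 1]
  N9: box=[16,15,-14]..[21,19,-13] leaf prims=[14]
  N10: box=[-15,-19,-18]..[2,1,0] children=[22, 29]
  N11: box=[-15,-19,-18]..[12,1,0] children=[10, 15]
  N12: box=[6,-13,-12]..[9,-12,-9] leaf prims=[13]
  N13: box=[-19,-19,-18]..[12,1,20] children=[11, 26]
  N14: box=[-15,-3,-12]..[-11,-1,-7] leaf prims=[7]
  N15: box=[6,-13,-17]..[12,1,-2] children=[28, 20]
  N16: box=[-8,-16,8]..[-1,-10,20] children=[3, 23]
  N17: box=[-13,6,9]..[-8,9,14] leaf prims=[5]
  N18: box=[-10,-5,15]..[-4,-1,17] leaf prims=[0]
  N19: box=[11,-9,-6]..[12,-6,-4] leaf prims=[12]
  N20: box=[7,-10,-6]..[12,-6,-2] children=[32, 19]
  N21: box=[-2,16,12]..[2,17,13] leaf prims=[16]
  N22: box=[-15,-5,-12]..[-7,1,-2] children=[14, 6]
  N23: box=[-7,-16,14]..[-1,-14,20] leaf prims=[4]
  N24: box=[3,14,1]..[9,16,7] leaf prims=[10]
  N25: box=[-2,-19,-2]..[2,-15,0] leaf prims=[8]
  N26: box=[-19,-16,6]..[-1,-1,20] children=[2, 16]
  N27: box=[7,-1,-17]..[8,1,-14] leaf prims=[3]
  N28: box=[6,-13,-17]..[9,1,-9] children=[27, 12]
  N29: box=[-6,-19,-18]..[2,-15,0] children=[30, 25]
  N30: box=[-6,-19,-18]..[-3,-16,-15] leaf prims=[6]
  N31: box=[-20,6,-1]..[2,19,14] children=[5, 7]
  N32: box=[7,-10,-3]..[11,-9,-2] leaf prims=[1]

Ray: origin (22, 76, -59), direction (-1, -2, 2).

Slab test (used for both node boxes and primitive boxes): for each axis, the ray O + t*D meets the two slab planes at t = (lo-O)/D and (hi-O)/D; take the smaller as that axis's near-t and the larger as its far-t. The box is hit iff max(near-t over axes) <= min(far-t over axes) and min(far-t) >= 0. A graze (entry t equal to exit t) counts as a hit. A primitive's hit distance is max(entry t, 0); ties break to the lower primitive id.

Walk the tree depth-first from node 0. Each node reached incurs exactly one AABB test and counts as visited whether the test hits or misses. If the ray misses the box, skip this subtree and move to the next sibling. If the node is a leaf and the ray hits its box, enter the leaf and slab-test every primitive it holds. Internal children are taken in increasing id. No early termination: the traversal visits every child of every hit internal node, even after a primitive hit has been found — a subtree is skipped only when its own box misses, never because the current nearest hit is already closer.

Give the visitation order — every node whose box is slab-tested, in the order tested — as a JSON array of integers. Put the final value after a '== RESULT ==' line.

Trace the traversal:
N0 x:[1,42] y:[57/2,95/2] z:[41/2,79/2] -> hit [57/2,79/2], descend [8, 13]
  N8 x:[1,42] y:[57/2,35] z:[45/2,73/2] -> hit [57/2,35], descend [1, 31]
    N1 x:[1,19] y:[57/2,31] z:[45/2,33] -> miss, prune
    N31 x:[20,42] y:[57/2,35] z:[29,73/2] -> hit [29,35], descend [5, 7]
      N5 x:[40,42] y:[57/2,30] z:[29,61/2] -> miss, prune
      N7 x:[20,35] y:[59/2,35] z:[34,73/2] -> hit [34,35], descend [17, 21]
        N17 x:[30,35] y:[67/2,35] z:[34,73/2] -> hit [34,35] leaf, test {P5@t=34}
        N21 x:[20,24] y:[59/2,30] z:[71/2,36] -> miss, prune
  N13 x:[10,41] y:[75/2,95/2] z:[41/2,79/2] -> hit [75/2,79/2], descend [11, 26]
    N11 x:[10,37] y:[75/2,95/2] z:[41/2,59/2] -> miss, prune
    N26 x:[23,41] y:[77/2,46] z:[65/2,79/2] -> hit [77/2,79/2], descend [2, 16]
      N2 x:[26,41] y:[77/2,41] z:[65/2,38] -> miss, prune
      N16 x:[23,30] y:[43,46] z:[67/2,79/2] -> miss, prune

13 AABB tests over nodes [0, 8, 1, 31, 5, 7, 17, 21, 13, 11, 26, 2, 16]; 1 leaf entered; closest P5.

== RESULT ==
[0, 8, 1, 31, 5, 7, 17, 21, 13, 11, 26, 2, 16]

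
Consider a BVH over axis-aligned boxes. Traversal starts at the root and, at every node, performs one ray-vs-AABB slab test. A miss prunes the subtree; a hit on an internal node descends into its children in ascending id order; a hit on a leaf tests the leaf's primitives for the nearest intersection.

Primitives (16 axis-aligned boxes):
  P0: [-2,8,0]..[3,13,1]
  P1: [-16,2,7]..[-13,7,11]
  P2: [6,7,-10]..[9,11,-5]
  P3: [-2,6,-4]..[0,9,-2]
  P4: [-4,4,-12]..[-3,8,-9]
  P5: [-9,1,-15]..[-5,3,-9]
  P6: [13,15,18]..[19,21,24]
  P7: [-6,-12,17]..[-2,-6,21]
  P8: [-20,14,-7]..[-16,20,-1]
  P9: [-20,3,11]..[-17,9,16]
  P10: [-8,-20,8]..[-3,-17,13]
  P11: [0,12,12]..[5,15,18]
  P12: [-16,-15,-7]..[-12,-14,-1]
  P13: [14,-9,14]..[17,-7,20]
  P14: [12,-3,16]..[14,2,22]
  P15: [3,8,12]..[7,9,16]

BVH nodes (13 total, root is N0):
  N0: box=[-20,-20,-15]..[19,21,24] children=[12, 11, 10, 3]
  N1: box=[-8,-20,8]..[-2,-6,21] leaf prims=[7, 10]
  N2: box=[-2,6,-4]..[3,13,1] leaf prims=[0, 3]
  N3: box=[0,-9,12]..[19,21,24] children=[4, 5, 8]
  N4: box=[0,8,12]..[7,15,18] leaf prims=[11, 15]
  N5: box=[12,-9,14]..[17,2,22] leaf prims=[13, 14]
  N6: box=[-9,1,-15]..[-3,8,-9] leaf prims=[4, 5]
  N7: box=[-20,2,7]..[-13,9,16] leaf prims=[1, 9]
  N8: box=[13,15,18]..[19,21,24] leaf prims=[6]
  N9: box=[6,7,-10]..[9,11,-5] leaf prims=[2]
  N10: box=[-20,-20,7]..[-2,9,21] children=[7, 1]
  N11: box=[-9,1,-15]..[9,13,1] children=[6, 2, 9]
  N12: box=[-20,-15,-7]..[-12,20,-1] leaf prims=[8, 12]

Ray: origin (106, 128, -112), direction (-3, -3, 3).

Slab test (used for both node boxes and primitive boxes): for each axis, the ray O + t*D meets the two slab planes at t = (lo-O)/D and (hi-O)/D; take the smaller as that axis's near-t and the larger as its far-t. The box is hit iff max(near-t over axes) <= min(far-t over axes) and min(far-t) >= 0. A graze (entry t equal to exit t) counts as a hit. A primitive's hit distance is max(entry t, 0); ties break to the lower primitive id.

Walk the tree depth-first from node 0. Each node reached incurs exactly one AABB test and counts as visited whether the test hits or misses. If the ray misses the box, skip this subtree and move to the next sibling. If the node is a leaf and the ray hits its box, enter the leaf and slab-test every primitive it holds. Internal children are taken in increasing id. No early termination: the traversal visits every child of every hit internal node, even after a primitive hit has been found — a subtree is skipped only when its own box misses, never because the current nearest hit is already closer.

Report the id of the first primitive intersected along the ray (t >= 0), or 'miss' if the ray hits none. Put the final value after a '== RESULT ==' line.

Traverse from the root:
N0 x:[29,42] y:[107/3,148/3] z:[97/3,136/3] -> hit [107/3,42], descend [3, 10, 11, 12]
  N3 x:[29,106/3] y:[107/3,137/3] z:[124/3,136/3] -> miss, prune
  N10 x:[36,42] y:[119/3,148/3] z:[119/3,133/3] -> hit [119/3,42], descend [1, 7]
    N1 x:[36,38] y:[134/3,148/3] z:[40,133/3] -> miss, prune
    N7 x:[119/3,42] y:[119/3,42] z:[119/3,128/3] -> hit [119/3,42] leaf, test {P1@t=121/3, P9@t=41}
  N11 x:[97/3,115/3] y:[115/3,127/3] z:[97/3,113/3] -> miss, prune
  N12 x:[118/3,42] y:[36,143/3] z:[35,37] -> miss, prune

7 AABB tests over nodes [0, 3, 10, 1, 7, 11, 12]; 1 leaf entered; closest P1.

== RESULT ==
1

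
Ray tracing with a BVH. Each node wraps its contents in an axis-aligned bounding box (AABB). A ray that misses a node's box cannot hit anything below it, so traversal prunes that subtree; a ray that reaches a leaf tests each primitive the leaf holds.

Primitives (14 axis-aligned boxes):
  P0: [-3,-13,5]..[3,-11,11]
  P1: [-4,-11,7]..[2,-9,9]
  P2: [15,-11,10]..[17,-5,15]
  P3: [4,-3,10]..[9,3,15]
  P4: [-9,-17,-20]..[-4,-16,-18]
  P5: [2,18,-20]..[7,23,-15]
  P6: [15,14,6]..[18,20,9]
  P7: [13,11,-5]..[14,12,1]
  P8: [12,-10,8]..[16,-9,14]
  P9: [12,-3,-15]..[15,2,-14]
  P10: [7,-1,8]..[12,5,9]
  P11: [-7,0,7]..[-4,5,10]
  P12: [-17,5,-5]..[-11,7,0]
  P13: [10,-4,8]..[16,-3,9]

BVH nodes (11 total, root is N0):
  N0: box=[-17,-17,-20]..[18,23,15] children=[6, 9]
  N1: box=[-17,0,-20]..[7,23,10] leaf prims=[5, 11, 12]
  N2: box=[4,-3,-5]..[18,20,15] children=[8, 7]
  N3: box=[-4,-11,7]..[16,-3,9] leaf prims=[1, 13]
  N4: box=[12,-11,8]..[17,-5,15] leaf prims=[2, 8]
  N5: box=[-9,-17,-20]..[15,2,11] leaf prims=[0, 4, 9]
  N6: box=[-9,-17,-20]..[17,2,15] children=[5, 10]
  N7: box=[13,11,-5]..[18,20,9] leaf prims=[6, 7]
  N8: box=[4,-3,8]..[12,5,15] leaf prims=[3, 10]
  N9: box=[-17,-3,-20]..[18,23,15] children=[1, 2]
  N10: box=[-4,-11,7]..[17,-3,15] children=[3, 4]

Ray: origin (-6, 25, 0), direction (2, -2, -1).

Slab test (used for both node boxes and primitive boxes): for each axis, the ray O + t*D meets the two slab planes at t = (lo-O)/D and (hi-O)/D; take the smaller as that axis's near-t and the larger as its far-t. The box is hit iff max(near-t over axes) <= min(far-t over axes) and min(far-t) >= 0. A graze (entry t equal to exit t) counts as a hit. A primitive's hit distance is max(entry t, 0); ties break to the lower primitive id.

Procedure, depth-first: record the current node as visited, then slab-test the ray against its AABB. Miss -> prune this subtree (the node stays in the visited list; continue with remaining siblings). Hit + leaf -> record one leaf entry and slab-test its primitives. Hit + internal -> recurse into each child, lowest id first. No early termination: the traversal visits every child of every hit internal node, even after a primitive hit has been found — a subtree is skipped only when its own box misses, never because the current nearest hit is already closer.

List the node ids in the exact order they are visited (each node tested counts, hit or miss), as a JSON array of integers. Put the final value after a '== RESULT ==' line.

Traverse from the root:
N0 x:[-11/2,12] y:[1,21] z:[-15,20] -> hit [1,12], descend [6, 9]
  N6 x:[-3/2,23/2] y:[23/2,21] z:[-15,20] -> hit [23/2,23/2], descend [5, 10]
    N5 x:[-3/2,21/2] y:[23/2,21] z:[-11,20] -> miss, prune
    N10 x:[1,23/2] y:[14,18] z:[-15,-7] -> miss, prune
  N9 x:[-11/2,12] y:[1,14] z:[-15,20] -> hit [1,12], descend [1, 2]
    N1 x:[-11/2,13/2] y:[1,25/2] z:[-10,20] -> hit [1,13/2] leaf, test {P5(miss), P11(miss), P12(miss)}
    N2 x:[5,12] y:[5/2,14] z:[-15,5] -> hit [5,5], descend [7, 8]
      N7 x:[19/2,12] y:[5/2,7] z:[-9,5] -> miss, prune
      N8 x:[5,9] y:[10,14] z:[-15,-8] -> miss, prune

order=[0, 6, 5, 10, 9, 1, 2, 7, 8]  |boxes|=9  |leaves|=1  hit=miss

== RESULT ==
[0, 6, 5, 10, 9, 1, 2, 7, 8]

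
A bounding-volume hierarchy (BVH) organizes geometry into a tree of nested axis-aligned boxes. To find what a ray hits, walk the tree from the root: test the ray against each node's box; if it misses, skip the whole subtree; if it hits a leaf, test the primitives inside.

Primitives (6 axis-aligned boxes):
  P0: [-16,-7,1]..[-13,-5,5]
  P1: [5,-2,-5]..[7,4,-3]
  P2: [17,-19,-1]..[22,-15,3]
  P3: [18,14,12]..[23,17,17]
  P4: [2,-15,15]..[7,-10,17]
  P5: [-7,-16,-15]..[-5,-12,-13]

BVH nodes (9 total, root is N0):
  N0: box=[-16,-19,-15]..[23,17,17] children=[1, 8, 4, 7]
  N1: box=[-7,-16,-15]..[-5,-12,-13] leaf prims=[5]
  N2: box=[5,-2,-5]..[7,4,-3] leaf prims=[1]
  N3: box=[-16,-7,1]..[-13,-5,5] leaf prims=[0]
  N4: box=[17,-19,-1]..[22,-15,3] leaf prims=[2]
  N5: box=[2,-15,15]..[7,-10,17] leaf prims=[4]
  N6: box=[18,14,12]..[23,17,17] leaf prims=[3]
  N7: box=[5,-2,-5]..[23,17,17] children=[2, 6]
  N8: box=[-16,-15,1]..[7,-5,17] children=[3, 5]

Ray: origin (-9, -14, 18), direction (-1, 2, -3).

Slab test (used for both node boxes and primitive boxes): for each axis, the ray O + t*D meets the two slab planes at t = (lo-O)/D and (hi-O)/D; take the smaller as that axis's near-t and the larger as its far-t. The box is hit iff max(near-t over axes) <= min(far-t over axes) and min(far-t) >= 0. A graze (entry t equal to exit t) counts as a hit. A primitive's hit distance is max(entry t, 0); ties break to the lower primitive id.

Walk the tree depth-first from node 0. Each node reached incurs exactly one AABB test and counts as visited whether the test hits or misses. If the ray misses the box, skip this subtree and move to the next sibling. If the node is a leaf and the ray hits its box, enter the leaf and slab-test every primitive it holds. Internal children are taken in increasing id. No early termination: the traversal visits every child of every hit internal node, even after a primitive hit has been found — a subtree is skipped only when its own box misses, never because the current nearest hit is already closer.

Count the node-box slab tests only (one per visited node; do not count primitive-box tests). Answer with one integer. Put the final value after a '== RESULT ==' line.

Walk:
N0 x:[-32,7] y:[-5/2,31/2] z:[1/3,11] -> hit [1/3,7], descend [1, 4, 7, 8]
  N1 x:[-4,-2] y:[-1,1] z:[31/3,11] -> miss, prune
  N4 x:[-31,-26] y:[-5/2,-1/2] z:[5,19/3] -> miss, prune
  N7 x:[-32,-14] y:[6,31/2] z:[1/3,23/3] -> miss, prune
  N8 x:[-16,7] y:[-1/2,9/2] z:[1/3,17/3] -> hit [1/3,9/2], descend [3, 5]
    N3 x:[4,7] y:[7/2,9/2] z:[13/3,17/3] -> hit [13/3,9/2] leaf, test {P0@t=13/3}
    N5 x:[-16,-11] y:[-1/2,2] z:[1/3,1] -> miss, prune

Visited [0, 1, 4, 7, 8, 3, 5]. Tests: 7 box, 1 leaf. Nearest: P0.

== RESULT ==
7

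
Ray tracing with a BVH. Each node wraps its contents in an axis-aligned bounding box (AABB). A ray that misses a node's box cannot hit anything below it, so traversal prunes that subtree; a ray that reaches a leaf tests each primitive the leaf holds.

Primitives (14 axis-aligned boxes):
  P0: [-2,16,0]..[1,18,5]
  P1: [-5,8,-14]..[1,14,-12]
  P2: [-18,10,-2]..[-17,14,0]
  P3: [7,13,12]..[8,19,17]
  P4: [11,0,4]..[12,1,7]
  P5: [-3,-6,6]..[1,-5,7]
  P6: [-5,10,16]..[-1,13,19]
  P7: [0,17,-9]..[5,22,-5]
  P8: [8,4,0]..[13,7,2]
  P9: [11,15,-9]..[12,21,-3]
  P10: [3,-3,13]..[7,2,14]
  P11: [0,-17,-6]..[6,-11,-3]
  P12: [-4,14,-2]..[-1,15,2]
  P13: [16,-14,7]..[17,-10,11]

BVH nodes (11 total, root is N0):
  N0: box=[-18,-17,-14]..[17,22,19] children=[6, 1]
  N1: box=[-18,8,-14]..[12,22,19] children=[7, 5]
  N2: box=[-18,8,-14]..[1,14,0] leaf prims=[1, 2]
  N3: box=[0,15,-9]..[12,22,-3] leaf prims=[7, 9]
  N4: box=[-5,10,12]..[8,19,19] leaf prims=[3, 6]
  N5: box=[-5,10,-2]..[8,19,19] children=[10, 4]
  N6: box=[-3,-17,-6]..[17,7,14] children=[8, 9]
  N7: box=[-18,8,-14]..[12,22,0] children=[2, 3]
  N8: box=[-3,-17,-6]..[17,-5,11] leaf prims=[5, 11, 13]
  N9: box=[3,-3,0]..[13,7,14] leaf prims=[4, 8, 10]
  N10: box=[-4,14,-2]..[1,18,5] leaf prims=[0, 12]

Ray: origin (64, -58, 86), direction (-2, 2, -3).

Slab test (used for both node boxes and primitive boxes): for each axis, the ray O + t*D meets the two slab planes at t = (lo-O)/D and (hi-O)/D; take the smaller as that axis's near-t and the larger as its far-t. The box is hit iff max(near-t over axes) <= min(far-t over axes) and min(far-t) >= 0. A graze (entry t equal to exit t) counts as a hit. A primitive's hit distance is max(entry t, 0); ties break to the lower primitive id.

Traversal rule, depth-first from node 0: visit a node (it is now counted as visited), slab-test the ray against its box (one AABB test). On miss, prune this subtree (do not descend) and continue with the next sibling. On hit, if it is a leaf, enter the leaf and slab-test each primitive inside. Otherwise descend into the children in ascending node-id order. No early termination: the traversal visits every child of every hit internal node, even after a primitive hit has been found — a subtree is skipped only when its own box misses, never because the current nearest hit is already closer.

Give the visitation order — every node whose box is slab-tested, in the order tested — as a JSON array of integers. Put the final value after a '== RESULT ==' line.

Traverse from the root:
N0 x:[47/2,41] y:[41/2,40] z:[67/3,100/3] -> hit [47/2,100/3], descend [1, 6]
  N1 x:[26,41] y:[33,40] z:[67/3,100/3] -> hit [33,100/3], descend [5, 7]
    N5 x:[28,69/2] y:[34,77/2] z:[67/3,88/3] -> miss, prune
    N7 x:[26,41] y:[33,40] z:[86/3,100/3] -> hit [33,100/3], descend [2, 3]
      N2 x:[63/2,41] y:[33,36] z:[86/3,100/3] -> hit [33,100/3] leaf, test {P1@t=33, P2(miss)}
      N3 x:[26,32] y:[73/2,40] z:[89/3,95/3] -> miss, prune
  N6 x:[47/2,67/2] y:[41/2,65/2] z:[24,92/3] -> hit [24,92/3], descend [8, 9]
    N8 x:[47/2,67/2] y:[41/2,53/2] z:[25,92/3] -> hit [25,53/2] leaf, test {P5(miss), P11(miss), P13(miss)}
    N9 x:[51/2,61/2] y:[55/2,65/2] z:[24,86/3] -> hit [55/2,86/3] leaf, test {P4(miss), P8(miss), P10(miss)}

Visited [0, 1, 5, 7, 2, 3, 6, 8, 9]. Tests: 9 box, 3 leaf. Nearest: P1.

== RESULT ==
[0, 1, 5, 7, 2, 3, 6, 8, 9]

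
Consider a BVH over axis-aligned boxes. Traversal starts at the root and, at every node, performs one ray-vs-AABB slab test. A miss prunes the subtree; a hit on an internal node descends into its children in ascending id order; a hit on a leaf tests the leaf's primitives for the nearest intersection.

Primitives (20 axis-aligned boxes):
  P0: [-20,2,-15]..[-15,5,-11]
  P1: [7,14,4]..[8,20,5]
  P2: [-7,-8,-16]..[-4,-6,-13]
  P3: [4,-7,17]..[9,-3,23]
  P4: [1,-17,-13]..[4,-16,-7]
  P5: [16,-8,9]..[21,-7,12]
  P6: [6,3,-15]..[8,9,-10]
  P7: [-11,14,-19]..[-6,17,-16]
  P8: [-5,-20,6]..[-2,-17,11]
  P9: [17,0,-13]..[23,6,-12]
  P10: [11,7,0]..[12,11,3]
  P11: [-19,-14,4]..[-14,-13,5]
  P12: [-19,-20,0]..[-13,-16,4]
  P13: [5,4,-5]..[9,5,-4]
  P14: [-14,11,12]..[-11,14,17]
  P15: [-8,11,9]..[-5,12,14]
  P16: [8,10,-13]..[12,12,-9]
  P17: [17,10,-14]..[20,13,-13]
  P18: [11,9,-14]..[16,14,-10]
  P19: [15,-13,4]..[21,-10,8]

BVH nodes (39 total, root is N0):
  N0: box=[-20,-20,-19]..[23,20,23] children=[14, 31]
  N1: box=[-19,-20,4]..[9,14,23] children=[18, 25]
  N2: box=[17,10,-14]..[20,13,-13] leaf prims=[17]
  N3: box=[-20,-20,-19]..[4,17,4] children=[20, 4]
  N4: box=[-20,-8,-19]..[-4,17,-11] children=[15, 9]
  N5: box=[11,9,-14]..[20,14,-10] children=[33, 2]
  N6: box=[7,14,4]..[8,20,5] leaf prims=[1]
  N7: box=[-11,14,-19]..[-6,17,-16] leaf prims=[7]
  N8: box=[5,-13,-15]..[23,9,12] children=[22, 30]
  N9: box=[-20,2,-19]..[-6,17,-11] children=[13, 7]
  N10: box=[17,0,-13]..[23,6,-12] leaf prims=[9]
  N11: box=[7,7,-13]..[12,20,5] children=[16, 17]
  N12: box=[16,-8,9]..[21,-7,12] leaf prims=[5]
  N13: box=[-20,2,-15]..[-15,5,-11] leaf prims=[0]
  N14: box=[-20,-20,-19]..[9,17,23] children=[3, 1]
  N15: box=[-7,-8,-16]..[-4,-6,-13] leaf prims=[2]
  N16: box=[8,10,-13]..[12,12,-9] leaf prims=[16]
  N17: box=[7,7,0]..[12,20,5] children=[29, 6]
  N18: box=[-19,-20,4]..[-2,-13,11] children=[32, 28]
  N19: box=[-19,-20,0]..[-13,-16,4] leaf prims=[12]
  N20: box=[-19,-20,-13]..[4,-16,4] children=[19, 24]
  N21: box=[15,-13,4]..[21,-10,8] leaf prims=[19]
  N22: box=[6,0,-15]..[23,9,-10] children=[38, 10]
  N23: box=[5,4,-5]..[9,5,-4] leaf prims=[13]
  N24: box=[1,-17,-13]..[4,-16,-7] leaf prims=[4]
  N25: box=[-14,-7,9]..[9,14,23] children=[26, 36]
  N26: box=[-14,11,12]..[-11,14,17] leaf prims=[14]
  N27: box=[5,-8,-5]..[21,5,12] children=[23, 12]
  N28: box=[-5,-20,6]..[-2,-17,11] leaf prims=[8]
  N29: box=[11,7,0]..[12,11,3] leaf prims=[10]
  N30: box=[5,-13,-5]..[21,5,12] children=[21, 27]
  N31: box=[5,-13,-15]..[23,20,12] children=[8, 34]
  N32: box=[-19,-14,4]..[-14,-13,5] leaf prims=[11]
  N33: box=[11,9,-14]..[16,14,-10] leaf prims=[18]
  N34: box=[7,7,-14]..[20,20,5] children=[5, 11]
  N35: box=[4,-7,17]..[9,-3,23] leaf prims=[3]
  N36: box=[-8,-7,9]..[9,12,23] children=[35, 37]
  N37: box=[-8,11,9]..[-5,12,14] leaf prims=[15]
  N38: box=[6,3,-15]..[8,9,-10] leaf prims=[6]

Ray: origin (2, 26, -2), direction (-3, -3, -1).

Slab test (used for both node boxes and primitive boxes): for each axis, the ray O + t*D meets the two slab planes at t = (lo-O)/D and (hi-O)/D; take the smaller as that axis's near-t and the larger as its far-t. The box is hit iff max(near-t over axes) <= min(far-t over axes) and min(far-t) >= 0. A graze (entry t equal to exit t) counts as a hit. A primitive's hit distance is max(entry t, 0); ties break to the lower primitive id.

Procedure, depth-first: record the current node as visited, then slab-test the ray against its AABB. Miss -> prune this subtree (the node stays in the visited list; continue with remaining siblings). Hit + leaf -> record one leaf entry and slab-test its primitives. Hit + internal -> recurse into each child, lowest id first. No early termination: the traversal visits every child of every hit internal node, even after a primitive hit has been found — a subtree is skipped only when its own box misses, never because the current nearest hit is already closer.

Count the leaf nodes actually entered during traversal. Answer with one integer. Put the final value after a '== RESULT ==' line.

Trace the traversal:
N0 x:[-7,22/3] y:[2,46/3] z:[-25,17] -> hit [2,22/3], descend [14, 31]
  N14 x:[-7/3,22/3] y:[3,46/3] z:[-25,17] -> hit [3,22/3], descend [1, 3]
    N1 x:[-7/3,7] y:[4,46/3] z:[-25,-6] -> miss, prune
    N3 x:[-2/3,22/3] y:[3,46/3] z:[-6,17] -> hit [3,22/3], descend [4, 20]
      N4 x:[2,22/3] y:[3,34/3] z:[9,17] -> miss, prune
      N20 x:[-2/3,7] y:[14,46/3] z:[-6,11] -> miss, prune
  N31 x:[-7,-1] y:[2,13] z:[-14,13] -> miss, prune

7 AABB tests over nodes [0, 14, 1, 3, 4, 20, 31]; 0 leaves entered; closest miss.

== RESULT ==
0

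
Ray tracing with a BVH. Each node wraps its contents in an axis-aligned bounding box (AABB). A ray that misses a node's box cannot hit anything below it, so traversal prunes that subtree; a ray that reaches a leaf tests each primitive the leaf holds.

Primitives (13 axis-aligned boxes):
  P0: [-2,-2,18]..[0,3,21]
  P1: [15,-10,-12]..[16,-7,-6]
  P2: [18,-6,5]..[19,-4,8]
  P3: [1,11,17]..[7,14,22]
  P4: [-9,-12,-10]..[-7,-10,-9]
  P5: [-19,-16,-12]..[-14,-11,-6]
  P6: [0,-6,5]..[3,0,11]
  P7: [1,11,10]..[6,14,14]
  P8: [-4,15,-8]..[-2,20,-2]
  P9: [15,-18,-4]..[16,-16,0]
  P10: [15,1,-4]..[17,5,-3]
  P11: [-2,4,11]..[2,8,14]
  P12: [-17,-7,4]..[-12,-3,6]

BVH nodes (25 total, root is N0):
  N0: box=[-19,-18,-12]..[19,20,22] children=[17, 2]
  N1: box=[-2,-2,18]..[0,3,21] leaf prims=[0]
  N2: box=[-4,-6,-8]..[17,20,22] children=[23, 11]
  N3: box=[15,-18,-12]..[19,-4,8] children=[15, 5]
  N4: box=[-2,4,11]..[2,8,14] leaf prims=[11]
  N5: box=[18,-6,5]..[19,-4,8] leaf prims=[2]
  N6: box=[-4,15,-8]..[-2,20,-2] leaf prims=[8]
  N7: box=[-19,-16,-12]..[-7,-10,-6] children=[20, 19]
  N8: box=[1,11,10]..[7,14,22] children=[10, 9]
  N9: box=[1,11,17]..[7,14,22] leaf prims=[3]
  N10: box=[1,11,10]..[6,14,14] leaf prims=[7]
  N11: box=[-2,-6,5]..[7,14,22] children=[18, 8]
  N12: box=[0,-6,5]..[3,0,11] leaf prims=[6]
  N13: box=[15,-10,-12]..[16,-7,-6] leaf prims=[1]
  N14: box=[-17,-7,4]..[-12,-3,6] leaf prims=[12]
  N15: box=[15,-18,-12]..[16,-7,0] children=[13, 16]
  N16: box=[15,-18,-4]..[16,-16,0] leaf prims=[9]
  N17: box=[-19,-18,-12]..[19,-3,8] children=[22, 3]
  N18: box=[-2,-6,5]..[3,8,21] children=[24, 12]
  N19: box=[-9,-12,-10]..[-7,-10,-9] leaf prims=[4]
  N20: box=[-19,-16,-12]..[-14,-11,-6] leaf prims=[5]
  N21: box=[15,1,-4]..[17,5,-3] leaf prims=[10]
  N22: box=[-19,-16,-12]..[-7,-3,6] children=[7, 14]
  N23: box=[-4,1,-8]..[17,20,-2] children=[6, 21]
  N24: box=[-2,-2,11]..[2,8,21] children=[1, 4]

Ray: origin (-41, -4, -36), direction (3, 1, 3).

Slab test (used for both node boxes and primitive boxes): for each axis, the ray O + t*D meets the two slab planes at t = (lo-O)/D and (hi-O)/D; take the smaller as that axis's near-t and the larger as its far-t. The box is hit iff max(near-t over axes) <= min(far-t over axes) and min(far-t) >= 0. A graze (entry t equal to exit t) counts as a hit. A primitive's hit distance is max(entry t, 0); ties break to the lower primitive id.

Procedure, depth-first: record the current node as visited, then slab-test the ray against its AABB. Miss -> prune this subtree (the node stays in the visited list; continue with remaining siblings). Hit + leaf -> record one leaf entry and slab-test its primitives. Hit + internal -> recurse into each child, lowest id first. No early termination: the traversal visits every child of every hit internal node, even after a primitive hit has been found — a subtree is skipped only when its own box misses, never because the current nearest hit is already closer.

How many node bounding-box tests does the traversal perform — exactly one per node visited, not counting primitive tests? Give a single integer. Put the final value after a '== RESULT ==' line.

Traverse from the root:
N0 x:[22/3,20] y:[-14,24] z:[8,58/3] -> hit [8,58/3], descend [2, 17]
  N2 x:[37/3,58/3] y:[-2,24] z:[28/3,58/3] -> hit [37/3,58/3], descend [11, 23]
    N11 x:[13,16] y:[-2,18] z:[41/3,58/3] -> hit [41/3,16], descend [8, 18]
      N8 x:[14,16] y:[15,18] z:[46/3,58/3] -> hit [46/3,16], descend [9, 10]
        N9 x:[14,16] y:[15,18] z:[53/3,58/3] -> miss, prune
        N10 x:[14,47/3] y:[15,18] z:[46/3,50/3] -> hit [46/3,47/3] leaf, test {P7@t=46/3}
      N18 x:[13,44/3] y:[-2,12] z:[41/3,19] -> miss, prune
    N23 x:[37/3,58/3] y:[5,24] z:[28/3,34/3] -> miss, prune
  N17 x:[22/3,20] y:[-14,1] z:[8,44/3] -> miss, prune

order=[0, 2, 11, 8, 9, 10, 18, 23, 17]  |boxes|=9  |leaves|=1  hit=P7

== RESULT ==
9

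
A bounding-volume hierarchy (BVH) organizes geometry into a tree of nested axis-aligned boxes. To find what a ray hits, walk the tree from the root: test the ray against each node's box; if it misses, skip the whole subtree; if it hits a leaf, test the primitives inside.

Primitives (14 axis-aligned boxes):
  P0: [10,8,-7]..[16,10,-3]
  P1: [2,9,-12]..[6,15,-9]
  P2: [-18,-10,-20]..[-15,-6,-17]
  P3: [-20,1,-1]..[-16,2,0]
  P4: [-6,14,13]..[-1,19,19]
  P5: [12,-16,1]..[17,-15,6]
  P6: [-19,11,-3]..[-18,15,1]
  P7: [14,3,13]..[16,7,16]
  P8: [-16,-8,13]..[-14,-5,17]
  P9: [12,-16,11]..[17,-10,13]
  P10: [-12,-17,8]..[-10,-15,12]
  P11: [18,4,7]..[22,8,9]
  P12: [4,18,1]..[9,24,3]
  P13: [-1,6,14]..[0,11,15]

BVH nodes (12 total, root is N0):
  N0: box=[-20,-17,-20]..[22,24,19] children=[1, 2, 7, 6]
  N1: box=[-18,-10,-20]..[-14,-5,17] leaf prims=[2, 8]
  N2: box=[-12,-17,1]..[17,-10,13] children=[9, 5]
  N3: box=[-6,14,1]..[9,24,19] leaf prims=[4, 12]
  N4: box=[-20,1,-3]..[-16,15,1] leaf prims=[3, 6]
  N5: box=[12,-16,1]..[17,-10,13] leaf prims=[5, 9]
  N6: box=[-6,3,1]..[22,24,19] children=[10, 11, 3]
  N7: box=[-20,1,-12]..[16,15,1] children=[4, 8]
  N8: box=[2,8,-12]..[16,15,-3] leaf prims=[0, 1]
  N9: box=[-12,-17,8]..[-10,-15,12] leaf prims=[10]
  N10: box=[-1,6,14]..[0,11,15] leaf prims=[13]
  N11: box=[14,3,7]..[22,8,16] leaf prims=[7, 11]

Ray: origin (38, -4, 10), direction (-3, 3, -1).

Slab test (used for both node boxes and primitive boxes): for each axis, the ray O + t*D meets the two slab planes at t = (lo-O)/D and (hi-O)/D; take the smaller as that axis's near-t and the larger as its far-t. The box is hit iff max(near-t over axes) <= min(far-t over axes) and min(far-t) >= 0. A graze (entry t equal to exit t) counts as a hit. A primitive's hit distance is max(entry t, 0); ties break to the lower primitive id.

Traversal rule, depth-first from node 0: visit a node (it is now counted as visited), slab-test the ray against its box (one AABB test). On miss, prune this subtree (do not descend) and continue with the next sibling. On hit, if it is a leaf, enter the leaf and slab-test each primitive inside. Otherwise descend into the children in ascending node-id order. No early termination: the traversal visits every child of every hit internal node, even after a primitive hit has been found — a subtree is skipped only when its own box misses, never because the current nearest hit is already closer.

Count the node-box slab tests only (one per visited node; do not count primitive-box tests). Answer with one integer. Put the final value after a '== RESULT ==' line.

Traverse from the root:
N0 x:[16/3,58/3] y:[-13/3,28/3] z:[-9,30] -> hit [16/3,28/3], descend [1, 2, 6, 7]
  N1 x:[52/3,56/3] y:[-2,-1/3] z:[-7,30] -> miss, prune
  N2 x:[7,50/3] y:[-13/3,-2] z:[-3,9] -> miss, prune
  N6 x:[16/3,44/3] y:[7/3,28/3] z:[-9,9] -> hit [16/3,9], descend [3, 10, 11]
    N3 x:[29/3,44/3] y:[6,28/3] z:[-9,9] -> miss, prune
    N10 x:[38/3,13] y:[10/3,5] z:[-5,-4] -> miss, prune
    N11 x:[16/3,8] y:[7/3,4] z:[-6,3] -> miss, prune
  N7 x:[22/3,58/3] y:[5/3,19/3] z:[9,22] -> miss, prune

Visited [0, 1, 2, 6, 3, 10, 11, 7]. Tests: 8 box, 0 leaf. Nearest: miss.

== RESULT ==
8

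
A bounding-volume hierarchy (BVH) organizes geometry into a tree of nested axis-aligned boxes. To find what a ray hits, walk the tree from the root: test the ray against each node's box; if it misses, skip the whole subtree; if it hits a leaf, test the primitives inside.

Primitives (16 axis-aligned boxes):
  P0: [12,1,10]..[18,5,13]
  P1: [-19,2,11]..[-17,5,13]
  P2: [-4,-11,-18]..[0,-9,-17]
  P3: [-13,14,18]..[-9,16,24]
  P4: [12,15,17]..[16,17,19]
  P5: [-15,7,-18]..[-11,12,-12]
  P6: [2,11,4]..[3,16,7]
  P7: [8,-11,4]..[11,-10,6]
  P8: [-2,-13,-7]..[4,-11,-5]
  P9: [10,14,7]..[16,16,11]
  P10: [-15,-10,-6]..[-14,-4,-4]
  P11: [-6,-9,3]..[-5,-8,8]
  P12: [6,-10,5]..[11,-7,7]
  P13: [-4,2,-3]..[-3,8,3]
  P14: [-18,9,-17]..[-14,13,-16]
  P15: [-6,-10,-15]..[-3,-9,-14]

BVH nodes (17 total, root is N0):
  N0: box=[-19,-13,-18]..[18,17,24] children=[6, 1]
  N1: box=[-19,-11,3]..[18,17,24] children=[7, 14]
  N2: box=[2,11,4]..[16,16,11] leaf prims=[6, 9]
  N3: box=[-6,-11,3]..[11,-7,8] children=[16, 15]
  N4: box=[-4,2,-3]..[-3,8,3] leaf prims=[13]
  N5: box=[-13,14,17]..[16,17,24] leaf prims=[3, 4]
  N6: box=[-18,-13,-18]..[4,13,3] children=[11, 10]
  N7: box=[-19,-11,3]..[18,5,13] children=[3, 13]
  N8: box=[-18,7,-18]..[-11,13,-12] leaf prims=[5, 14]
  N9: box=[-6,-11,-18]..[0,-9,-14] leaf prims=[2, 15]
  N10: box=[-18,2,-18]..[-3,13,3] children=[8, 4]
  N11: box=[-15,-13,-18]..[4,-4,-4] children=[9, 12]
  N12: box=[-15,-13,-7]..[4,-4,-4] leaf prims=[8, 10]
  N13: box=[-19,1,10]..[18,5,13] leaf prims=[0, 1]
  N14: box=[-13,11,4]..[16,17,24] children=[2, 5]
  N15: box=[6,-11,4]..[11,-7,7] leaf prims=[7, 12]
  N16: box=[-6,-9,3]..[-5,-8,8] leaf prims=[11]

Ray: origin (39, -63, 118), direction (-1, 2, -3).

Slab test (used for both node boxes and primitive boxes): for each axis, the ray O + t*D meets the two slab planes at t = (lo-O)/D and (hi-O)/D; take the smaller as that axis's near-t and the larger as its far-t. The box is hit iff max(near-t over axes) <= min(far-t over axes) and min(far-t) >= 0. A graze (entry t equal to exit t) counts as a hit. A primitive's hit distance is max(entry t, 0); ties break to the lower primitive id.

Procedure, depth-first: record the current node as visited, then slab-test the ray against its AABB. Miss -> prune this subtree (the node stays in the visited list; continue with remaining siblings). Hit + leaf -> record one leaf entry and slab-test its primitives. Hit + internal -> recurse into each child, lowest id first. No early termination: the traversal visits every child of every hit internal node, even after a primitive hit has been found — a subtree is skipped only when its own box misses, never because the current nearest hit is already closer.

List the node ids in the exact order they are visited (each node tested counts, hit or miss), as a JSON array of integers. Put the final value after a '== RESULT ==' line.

Traverse from the root:
N0 x:[21,58] y:[25,40] z:[94/3,136/3] -> hit [94/3,40], descend [1, 6]
  N1 x:[21,58] y:[26,40] z:[94/3,115/3] -> hit [94/3,115/3], descend [7, 14]
    N7 x:[21,58] y:[26,34] z:[35,115/3] -> miss, prune
    N14 x:[23,52] y:[37,40] z:[94/3,38] -> hit [37,38], descend [2, 5]
      N2 x:[23,37] y:[37,79/2] z:[107/3,38] -> hit [37,37] leaf, test {P6@t=37, P9(miss)}
      N5 x:[23,52] y:[77/2,40] z:[94/3,101/3] -> miss, prune
  N6 x:[35,57] y:[25,38] z:[115/3,136/3] -> miss, prune

order=[0, 1, 7, 14, 2, 5, 6]  |boxes|=7  |leaves|=1  hit=P6

== RESULT ==
[0, 1, 7, 14, 2, 5, 6]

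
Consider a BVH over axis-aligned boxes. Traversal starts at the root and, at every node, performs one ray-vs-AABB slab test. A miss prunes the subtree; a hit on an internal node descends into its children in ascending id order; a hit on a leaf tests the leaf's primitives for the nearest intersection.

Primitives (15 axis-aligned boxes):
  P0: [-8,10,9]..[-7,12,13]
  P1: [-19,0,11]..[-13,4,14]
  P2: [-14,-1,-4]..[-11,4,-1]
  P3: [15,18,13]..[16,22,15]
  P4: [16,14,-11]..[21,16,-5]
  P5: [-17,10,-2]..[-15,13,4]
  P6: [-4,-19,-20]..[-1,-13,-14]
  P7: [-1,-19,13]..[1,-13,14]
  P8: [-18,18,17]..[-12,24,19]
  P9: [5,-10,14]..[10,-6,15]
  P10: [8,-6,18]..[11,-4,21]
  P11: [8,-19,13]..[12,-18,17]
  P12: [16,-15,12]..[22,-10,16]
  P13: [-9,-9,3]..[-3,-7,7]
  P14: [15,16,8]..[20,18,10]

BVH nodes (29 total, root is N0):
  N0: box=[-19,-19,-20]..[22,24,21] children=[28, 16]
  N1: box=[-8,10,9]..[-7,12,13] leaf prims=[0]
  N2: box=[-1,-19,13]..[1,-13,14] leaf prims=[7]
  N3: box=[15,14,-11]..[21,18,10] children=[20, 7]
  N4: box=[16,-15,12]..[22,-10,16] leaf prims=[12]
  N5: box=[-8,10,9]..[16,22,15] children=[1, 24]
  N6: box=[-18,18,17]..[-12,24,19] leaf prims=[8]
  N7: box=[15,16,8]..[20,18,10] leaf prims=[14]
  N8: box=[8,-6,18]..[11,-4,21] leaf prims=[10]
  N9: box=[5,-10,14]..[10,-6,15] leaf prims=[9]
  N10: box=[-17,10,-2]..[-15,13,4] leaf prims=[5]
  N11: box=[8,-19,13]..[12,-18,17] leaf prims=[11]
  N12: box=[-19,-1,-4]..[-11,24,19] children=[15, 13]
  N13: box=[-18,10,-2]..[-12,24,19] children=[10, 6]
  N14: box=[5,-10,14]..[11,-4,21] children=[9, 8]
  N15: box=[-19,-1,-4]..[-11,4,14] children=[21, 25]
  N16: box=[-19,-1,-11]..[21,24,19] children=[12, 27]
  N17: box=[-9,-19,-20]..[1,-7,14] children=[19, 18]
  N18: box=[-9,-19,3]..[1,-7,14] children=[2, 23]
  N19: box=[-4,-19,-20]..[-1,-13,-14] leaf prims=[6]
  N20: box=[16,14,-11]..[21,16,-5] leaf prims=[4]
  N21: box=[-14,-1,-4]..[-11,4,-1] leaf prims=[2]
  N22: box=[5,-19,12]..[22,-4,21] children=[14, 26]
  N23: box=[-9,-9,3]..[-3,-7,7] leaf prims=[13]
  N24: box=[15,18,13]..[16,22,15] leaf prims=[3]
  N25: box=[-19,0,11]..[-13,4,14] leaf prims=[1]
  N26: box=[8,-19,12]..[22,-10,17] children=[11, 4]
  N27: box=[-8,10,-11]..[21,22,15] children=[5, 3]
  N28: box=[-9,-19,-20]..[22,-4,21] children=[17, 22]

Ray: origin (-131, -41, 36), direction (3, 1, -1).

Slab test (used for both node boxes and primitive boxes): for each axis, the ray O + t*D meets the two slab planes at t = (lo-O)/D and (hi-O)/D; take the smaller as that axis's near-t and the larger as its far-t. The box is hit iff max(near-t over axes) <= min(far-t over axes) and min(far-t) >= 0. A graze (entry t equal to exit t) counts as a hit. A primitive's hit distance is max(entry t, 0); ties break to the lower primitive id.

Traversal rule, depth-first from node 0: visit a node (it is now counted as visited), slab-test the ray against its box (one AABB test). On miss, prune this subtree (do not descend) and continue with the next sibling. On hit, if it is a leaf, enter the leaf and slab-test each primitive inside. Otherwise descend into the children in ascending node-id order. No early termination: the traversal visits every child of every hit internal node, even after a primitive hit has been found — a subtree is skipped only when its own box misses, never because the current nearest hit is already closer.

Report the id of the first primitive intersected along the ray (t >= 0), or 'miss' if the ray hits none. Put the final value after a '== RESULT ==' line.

Walk:
N0 x:[112/3,51] y:[22,65] z:[15,56] -> hit [112/3,51], descend [16, 28]
  N16 x:[112/3,152/3] y:[40,65] z:[17,47] -> hit [40,47], descend [12, 27]
    N12 x:[112/3,40] y:[40,65] z:[17,40] -> hit [40,40], descend [13, 15]
      N13 x:[113/3,119/3] y:[51,65] z:[17,38] -> miss, prune
      N15 x:[112/3,40] y:[40,45] z:[22,40] -> hit [40,40], descend [21, 25]
        N21 x:[39,40] y:[40,45] z:[37,40] -> hit [40,40] leaf, test {P2@t=40}
        N25 x:[112/3,118/3] y:[41,45] z:[22,25] -> miss, prune
    N27 x:[41,152/3] y:[51,63] z:[21,47] -> miss, prune
  N28 x:[122/3,51] y:[22,37] z:[15,56] -> miss, prune

order=[0, 16, 12, 13, 15, 21, 25, 27, 28]  |boxes|=9  |leaves|=1  hit=P2

== RESULT ==
2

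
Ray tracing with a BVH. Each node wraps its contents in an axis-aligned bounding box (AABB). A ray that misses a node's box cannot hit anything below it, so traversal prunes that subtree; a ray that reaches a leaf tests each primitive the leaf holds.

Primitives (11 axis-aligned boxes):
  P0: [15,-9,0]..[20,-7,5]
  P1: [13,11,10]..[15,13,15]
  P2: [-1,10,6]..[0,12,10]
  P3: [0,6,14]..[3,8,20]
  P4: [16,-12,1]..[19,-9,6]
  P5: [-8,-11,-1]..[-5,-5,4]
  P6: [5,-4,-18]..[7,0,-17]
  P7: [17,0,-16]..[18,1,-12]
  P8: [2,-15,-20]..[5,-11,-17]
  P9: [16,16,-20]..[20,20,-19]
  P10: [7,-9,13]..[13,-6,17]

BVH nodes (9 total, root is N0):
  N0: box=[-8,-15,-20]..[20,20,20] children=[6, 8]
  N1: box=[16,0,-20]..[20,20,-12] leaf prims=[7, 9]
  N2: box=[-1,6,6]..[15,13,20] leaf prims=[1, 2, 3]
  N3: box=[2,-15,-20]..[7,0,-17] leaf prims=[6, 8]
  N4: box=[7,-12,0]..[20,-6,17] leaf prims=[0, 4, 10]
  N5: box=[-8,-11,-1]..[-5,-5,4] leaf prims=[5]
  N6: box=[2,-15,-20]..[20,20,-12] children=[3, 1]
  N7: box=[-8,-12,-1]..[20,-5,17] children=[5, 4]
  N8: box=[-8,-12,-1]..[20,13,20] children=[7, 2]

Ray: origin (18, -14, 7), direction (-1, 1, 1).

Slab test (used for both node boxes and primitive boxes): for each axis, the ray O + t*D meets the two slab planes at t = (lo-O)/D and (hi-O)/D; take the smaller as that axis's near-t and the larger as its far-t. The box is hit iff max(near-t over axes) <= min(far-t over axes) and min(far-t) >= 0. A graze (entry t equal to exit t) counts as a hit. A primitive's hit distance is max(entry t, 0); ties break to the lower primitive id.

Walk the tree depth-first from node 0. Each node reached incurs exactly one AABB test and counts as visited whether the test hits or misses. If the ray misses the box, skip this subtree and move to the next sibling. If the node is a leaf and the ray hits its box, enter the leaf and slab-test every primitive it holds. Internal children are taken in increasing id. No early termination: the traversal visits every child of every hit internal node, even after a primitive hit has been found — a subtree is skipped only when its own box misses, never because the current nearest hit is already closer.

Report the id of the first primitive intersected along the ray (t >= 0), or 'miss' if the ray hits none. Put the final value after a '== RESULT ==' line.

Traverse from the root:
N0 x:[-2,26] y:[-1,34] z:[-27,13] -> hit [-1,13], descend [6, 8]
  N6 x:[-2,16] y:[-1,34] z:[-27,-19] -> miss, prune
  N8 x:[-2,26] y:[2,27] z:[-8,13] -> hit [2,13], descend [2, 7]
    N2 x:[3,19] y:[20,27] z:[-1,13] -> miss, prune
    N7 x:[-2,26] y:[2,9] z:[-8,10] -> hit [2,9], descend [4, 5]
      N4 x:[-2,11] y:[2,8] z:[-7,10] -> hit [2,8] leaf, test {P0(miss), P4(miss), P10@t=6}
      N5 x:[23,26] y:[3,9] z:[-8,-3] -> miss, prune

Visited [0, 6, 8, 2, 7, 4, 5]. Tests: 7 box, 1 leaf. Nearest: P10.

== RESULT ==
10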